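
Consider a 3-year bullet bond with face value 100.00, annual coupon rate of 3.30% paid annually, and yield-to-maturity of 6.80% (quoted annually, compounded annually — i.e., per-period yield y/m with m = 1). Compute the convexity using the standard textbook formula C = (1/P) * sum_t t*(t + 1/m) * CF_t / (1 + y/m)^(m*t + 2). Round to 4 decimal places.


Answer: Convexity = 10.0545

Derivation:
Coupon per period c = face * coupon_rate / m = 3.300000
Periods per year m = 1; per-period yield y/m = 0.068000
Number of cashflows N = 3
Cashflows (t years, CF_t, discount factor 1/(1+y/m)^(m*t), PV):
  t = 1.0000: CF_t = 3.300000, DF = 0.936330, PV = 3.089888
  t = 2.0000: CF_t = 3.300000, DF = 0.876713, PV = 2.893153
  t = 3.0000: CF_t = 103.300000, DF = 0.820892, PV = 84.798186
Price P = sum_t PV_t = 90.781227
Convexity numerator sum_t t*(t + 1/m) * CF_t / (1+y/m)^(m*t + 2):
  t = 1.0000: term = 5.417890
  t = 2.0000: term = 15.218792
  t = 3.0000: term = 892.124167
Convexity = (1/P) * sum = 912.760849 / 90.781227 = 10.054511


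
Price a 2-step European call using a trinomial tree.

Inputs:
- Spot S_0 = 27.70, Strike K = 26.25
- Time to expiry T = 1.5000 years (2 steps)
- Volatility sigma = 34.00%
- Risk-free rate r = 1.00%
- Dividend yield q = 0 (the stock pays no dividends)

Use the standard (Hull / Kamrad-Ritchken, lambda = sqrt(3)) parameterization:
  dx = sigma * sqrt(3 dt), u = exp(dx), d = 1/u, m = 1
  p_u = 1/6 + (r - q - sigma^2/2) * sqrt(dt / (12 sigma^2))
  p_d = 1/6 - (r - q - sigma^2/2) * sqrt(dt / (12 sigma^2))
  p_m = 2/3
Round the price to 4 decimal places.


dt = T/N = 0.750000; dx = sigma*sqrt(3*dt) = 0.510000
u = exp(dx) = 1.665291; d = 1/u = 0.600496
p_u = 0.131520, p_m = 0.666667, p_d = 0.201814
Discount per step: exp(-r*dt) = 0.992528
Stock lattice S(k, j) with j the centered position index:
  k=0: S(0,+0) = 27.7000
  k=1: S(1,-1) = 16.6337; S(1,+0) = 27.7000; S(1,+1) = 46.1286
  k=2: S(2,-2) = 9.9885; S(2,-1) = 16.6337; S(2,+0) = 27.7000; S(2,+1) = 46.1286; S(2,+2) = 76.8175
Terminal payoffs V(N, j) = max(S_T - K, 0):
  V(2,-2) = 0.000000; V(2,-1) = 0.000000; V(2,+0) = 1.450000; V(2,+1) = 19.878566; V(2,+2) = 50.567495
Backward induction: V(k, j) = exp(-r*dt) * [p_u * V(k+1, j+1) + p_m * V(k+1, j) + p_d * V(k+1, j-1)]
  V(1,-1) = exp(-r*dt) * [p_u*1.450000 + p_m*0.000000 + p_d*0.000000] = 0.189279
  V(1,+0) = exp(-r*dt) * [p_u*19.878566 + p_m*1.450000 + p_d*0.000000] = 3.554330
  V(1,+1) = exp(-r*dt) * [p_u*50.567495 + p_m*19.878566 + p_d*1.450000] = 20.044724
  V(0,+0) = exp(-r*dt) * [p_u*20.044724 + p_m*3.554330 + p_d*0.189279] = 5.006338

Answer: Price = V(0,0) = 5.0063


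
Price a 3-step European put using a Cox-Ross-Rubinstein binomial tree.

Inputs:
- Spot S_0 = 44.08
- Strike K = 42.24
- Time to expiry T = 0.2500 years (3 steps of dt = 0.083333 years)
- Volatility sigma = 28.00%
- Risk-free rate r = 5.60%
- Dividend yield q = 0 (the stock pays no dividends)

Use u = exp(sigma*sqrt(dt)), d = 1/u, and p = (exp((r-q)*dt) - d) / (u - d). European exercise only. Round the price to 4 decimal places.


dt = T/N = 0.083333
u = exp(sigma*sqrt(dt)) = 1.084186; d = 1/u = 0.922351
p = (exp((r-q)*dt) - d) / (u - d) = 0.508707
Discount per step: exp(-r*dt) = 0.995344
Stock lattice S(k, i) with i counting down-moves:
  k=0: S(0,0) = 44.0800
  k=1: S(1,0) = 47.7909; S(1,1) = 40.6572
  k=2: S(2,0) = 51.8142; S(2,1) = 44.0800; S(2,2) = 37.5003
  k=3: S(3,0) = 56.1762; S(3,1) = 47.7909; S(3,2) = 40.6572; S(3,3) = 34.5884
Terminal payoffs V(N, i) = max(K - S_T, 0):
  V(3,0) = 0.000000; V(3,1) = 0.000000; V(3,2) = 1.582752; V(3,3) = 7.651576
Backward induction: V(k, i) = exp(-r*dt) * [p * V(k+1, i) + (1-p) * V(k+1, i+1)].
  V(2,0) = exp(-r*dt) * [p*0.000000 + (1-p)*0.000000] = 0.000000
  V(2,1) = exp(-r*dt) * [p*0.000000 + (1-p)*1.582752] = 0.773974
  V(2,2) = exp(-r*dt) * [p*1.582752 + (1-p)*7.651576] = 4.543071
  V(1,0) = exp(-r*dt) * [p*0.000000 + (1-p)*0.773974] = 0.378478
  V(1,1) = exp(-r*dt) * [p*0.773974 + (1-p)*4.543071] = 2.613479
  V(0,0) = exp(-r*dt) * [p*0.378478 + (1-p)*2.613479] = 1.469643

Answer: Price = V(0,0) = 1.4696


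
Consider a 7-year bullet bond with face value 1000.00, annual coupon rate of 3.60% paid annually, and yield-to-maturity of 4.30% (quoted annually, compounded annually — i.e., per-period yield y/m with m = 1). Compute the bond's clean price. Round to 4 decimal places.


Answer: Price = 958.4475

Derivation:
Coupon per period c = face * coupon_rate / m = 36.000000
Periods per year m = 1; per-period yield y/m = 0.043000
Number of cashflows N = 7
Cashflows (t years, CF_t, discount factor 1/(1+y/m)^(m*t), PV):
  t = 1.0000: CF_t = 36.000000, DF = 0.958773, PV = 34.515820
  t = 2.0000: CF_t = 36.000000, DF = 0.919245, PV = 33.092828
  t = 3.0000: CF_t = 36.000000, DF = 0.881347, PV = 31.728503
  t = 4.0000: CF_t = 36.000000, DF = 0.845012, PV = 30.420424
  t = 5.0000: CF_t = 36.000000, DF = 0.810174, PV = 29.166274
  t = 6.0000: CF_t = 36.000000, DF = 0.776773, PV = 27.963830
  t = 7.0000: CF_t = 1036.000000, DF = 0.744749, PV = 771.559808
Price P = sum_t PV_t = 958.447487


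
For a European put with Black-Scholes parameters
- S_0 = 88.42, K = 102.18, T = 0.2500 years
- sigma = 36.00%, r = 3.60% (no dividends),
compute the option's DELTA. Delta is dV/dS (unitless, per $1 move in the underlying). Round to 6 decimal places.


Answer: Delta = -0.746509

Derivation:
d1 = -0.6635431972; d2 = -0.8435431972
phi(d1) = 0.3201123278; exp(-qT) = 1.0000000000; exp(-rT) = 0.9910403788
N(-d1) = 0.7465086384
Delta = -exp(-qT) * N(-d1) = -1.0000000000 * 0.7465086384 = -0.746509


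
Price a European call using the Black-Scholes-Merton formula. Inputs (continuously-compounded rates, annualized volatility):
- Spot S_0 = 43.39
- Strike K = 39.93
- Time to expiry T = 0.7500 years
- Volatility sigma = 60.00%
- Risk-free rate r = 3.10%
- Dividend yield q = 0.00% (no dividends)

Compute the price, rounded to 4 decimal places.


d1 = (ln(S/K) + (r - q + 0.5*sigma^2) * T) / (sigma * sqrt(T)) = 0.46448037
d2 = d1 - sigma * sqrt(T) = -0.05513487
exp(-rT) = 0.97701820; exp(-qT) = 1.00000000
C = S_0 * exp(-qT) * N(d1) - K * exp(-rT) * N(d2)
N(d1) = 0.67884819; N(d2) = 0.47801551
C = 43.3900 * 1.00000000 * 0.67884819 - 39.9300 * 0.97701820 * 0.47801551 = 10.8067

Answer: Price = 10.8067


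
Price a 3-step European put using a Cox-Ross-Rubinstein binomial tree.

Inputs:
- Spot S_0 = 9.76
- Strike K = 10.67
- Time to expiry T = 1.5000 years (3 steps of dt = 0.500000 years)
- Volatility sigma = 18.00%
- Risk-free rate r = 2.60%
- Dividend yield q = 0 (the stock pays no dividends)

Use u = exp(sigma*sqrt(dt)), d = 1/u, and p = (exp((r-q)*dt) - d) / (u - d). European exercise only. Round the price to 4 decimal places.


dt = T/N = 0.500000
u = exp(sigma*sqrt(dt)) = 1.135734; d = 1/u = 0.880488
p = (exp((r-q)*dt) - d) / (u - d) = 0.519487
Discount per step: exp(-r*dt) = 0.987084
Stock lattice S(k, i) with i counting down-moves:
  k=0: S(0,0) = 9.7600
  k=1: S(1,0) = 11.0848; S(1,1) = 8.5936
  k=2: S(2,0) = 12.5893; S(2,1) = 9.7600; S(2,2) = 7.5665
  k=3: S(3,0) = 14.2981; S(3,1) = 11.0848; S(3,2) = 8.5936; S(3,3) = 6.6622
Terminal payoffs V(N, i) = max(K - S_T, 0):
  V(3,0) = 0.000000; V(3,1) = 0.000000; V(3,2) = 2.076439; V(3,3) = 4.007767
Backward induction: V(k, i) = exp(-r*dt) * [p * V(k+1, i) + (1-p) * V(k+1, i+1)].
  V(2,0) = exp(-r*dt) * [p*0.000000 + (1-p)*0.000000] = 0.000000
  V(2,1) = exp(-r*dt) * [p*0.000000 + (1-p)*2.076439] = 0.984870
  V(2,2) = exp(-r*dt) * [p*2.076439 + (1-p)*4.007767] = 2.965662
  V(1,0) = exp(-r*dt) * [p*0.000000 + (1-p)*0.984870] = 0.467131
  V(1,1) = exp(-r*dt) * [p*0.984870 + (1-p)*2.965662] = 1.911653
  V(0,0) = exp(-r*dt) * [p*0.467131 + (1-p)*1.911653] = 1.146244

Answer: Price = V(0,0) = 1.1462


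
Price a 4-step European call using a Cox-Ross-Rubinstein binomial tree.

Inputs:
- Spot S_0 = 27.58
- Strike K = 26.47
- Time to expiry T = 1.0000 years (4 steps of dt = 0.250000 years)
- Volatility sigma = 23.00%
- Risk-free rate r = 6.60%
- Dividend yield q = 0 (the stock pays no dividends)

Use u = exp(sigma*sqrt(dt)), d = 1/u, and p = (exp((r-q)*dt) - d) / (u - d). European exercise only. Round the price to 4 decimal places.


dt = T/N = 0.250000
u = exp(sigma*sqrt(dt)) = 1.121873; d = 1/u = 0.891366
p = (exp((r-q)*dt) - d) / (u - d) = 0.543457
Discount per step: exp(-r*dt) = 0.983635
Stock lattice S(k, i) with i counting down-moves:
  k=0: S(0,0) = 27.5800
  k=1: S(1,0) = 30.9413; S(1,1) = 24.5839
  k=2: S(2,0) = 34.7122; S(2,1) = 27.5800; S(2,2) = 21.9132
  k=3: S(3,0) = 38.9427; S(3,1) = 30.9413; S(3,2) = 24.5839; S(3,3) = 19.5327
  k=4: S(4,0) = 43.6888; S(4,1) = 34.7122; S(4,2) = 27.5800; S(4,3) = 21.9132; S(4,4) = 17.4108
Terminal payoffs V(N, i) = max(S_T - K, 0):
  V(4,0) = 17.218761; V(4,1) = 8.242188; V(4,2) = 1.110000; V(4,3) = 0.000000; V(4,4) = 0.000000
Backward induction: V(k, i) = exp(-r*dt) * [p * V(k+1, i) + (1-p) * V(k+1, i+1)].
  V(3,0) = exp(-r*dt) * [p*17.218761 + (1-p)*8.242188] = 12.905853
  V(3,1) = exp(-r*dt) * [p*8.242188 + (1-p)*1.110000] = 4.904441
  V(3,2) = exp(-r*dt) * [p*1.110000 + (1-p)*0.000000] = 0.593365
  V(3,3) = exp(-r*dt) * [p*0.000000 + (1-p)*0.000000] = 0.000000
  V(2,0) = exp(-r*dt) * [p*12.905853 + (1-p)*4.904441] = 9.101443
  V(2,1) = exp(-r*dt) * [p*4.904441 + (1-p)*0.593365] = 2.888198
  V(2,2) = exp(-r*dt) * [p*0.593365 + (1-p)*0.000000] = 0.317191
  V(1,0) = exp(-r*dt) * [p*9.101443 + (1-p)*2.888198] = 6.162306
  V(1,1) = exp(-r*dt) * [p*2.888198 + (1-p)*0.317191] = 1.686366
  V(0,0) = exp(-r*dt) * [p*6.162306 + (1-p)*1.686366] = 4.051442

Answer: Price = V(0,0) = 4.0514


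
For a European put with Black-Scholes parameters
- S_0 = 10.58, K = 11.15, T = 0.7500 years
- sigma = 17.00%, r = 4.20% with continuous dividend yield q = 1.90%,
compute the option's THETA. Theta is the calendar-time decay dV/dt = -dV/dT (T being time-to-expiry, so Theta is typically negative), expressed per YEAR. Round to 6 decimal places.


d1 = -0.1656422777; d2 = -0.3128665964
phi(d1) = 0.3935066879; exp(-qT) = 0.9858510507; exp(-rT) = 0.9689909565
Theta = -S*exp(-qT)*phi(d1)*sigma/(2*sqrt(T)) + r*K*exp(-rT)*N(-d2) - q*S*exp(-qT)*N(-d1)
N(-d1) = 0.5657807630; N(-d2) = 0.6228089917; sqrt(T) = 0.8660254038
Term 1 = -10.5800 * 0.9858510507 * 0.3935066879 * 0.1700 / (2 * 0.8660254038) = -0.4028444486
Term 2 = 0.0420 * 11.1500 * 0.9689909565 * 0.6228089917 = 0.2826173082
Term 3 = -0.0190 * 10.5800 * 0.9858510507 * 0.5657807630 = -0.1121240430
Theta = -0.4028444486 + (0.2826173082) + (-0.1121240430) = -0.232351

Answer: Theta = -0.232351


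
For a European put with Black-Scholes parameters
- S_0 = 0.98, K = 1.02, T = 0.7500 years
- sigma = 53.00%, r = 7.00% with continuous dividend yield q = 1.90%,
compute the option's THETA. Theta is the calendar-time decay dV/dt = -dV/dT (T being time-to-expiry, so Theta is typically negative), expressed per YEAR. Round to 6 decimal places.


Answer: Theta = -0.082391

Derivation:
d1 = 0.2256724191; d2 = -0.2333210449
phi(d1) = 0.3889118555; exp(-qT) = 0.9858510507; exp(-rT) = 0.9488543211
Theta = -S*exp(-qT)*phi(d1)*sigma/(2*sqrt(T)) + r*K*exp(-rT)*N(-d2) - q*S*exp(-qT)*N(-d1)
N(-d1) = 0.4107281055; N(-d2) = 0.5922439410; sqrt(T) = 0.8660254038
Term 1 = -0.9800 * 0.9858510507 * 0.3889118555 * 0.5300 / (2 * 0.8660254038) = -0.1149751021
Term 2 = 0.0700 * 1.0200 * 0.9488543211 * 0.5922439410 = 0.0401234601
Term 3 = -0.0190 * 0.9800 * 0.9858510507 * 0.4107281055 = -0.0075395496
Theta = -0.1149751021 + (0.0401234601) + (-0.0075395496) = -0.082391


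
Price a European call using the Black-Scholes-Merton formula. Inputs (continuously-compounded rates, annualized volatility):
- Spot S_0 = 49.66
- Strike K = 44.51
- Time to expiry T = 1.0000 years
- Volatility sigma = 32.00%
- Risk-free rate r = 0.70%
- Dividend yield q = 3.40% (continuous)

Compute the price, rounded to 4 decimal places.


Answer: Price = 7.9522

Derivation:
d1 = (ln(S/K) + (r - q + 0.5*sigma^2) * T) / (sigma * sqrt(T)) = 0.41776843
d2 = d1 - sigma * sqrt(T) = 0.09776843
exp(-rT) = 0.99302444; exp(-qT) = 0.96657150
C = S_0 * exp(-qT) * N(d1) - K * exp(-rT) * N(d2)
N(d1) = 0.66194178; N(d2) = 0.53894191
C = 49.6600 * 0.96657150 * 0.66194178 - 44.5100 * 0.99302444 * 0.53894191 = 7.9522


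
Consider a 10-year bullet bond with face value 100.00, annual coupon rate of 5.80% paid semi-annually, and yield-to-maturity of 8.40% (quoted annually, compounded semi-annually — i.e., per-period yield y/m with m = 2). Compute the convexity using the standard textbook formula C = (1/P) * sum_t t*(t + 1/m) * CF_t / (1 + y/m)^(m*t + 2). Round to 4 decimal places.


Answer: Convexity = 64.8757

Derivation:
Coupon per period c = face * coupon_rate / m = 2.900000
Periods per year m = 2; per-period yield y/m = 0.042000
Number of cashflows N = 20
Cashflows (t years, CF_t, discount factor 1/(1+y/m)^(m*t), PV):
  t = 0.5000: CF_t = 2.900000, DF = 0.959693, PV = 2.783109
  t = 1.0000: CF_t = 2.900000, DF = 0.921010, PV = 2.670930
  t = 1.5000: CF_t = 2.900000, DF = 0.883887, PV = 2.563273
  t = 2.0000: CF_t = 2.900000, DF = 0.848260, PV = 2.459955
  t = 2.5000: CF_t = 2.900000, DF = 0.814069, PV = 2.360801
  t = 3.0000: CF_t = 2.900000, DF = 0.781257, PV = 2.265644
  t = 3.5000: CF_t = 2.900000, DF = 0.749766, PV = 2.174323
  t = 4.0000: CF_t = 2.900000, DF = 0.719545, PV = 2.086682
  t = 4.5000: CF_t = 2.900000, DF = 0.690543, PV = 2.002574
  t = 5.0000: CF_t = 2.900000, DF = 0.662709, PV = 1.921856
  t = 5.5000: CF_t = 2.900000, DF = 0.635997, PV = 1.844391
  t = 6.0000: CF_t = 2.900000, DF = 0.610362, PV = 1.770049
  t = 6.5000: CF_t = 2.900000, DF = 0.585760, PV = 1.698704
  t = 7.0000: CF_t = 2.900000, DF = 0.562150, PV = 1.630234
  t = 7.5000: CF_t = 2.900000, DF = 0.539491, PV = 1.564524
  t = 8.0000: CF_t = 2.900000, DF = 0.517746, PV = 1.501463
  t = 8.5000: CF_t = 2.900000, DF = 0.496877, PV = 1.440943
  t = 9.0000: CF_t = 2.900000, DF = 0.476849, PV = 1.382863
  t = 9.5000: CF_t = 2.900000, DF = 0.457629, PV = 1.327123
  t = 10.0000: CF_t = 102.900000, DF = 0.439183, PV = 45.191941
Price P = sum_t PV_t = 82.641382
Convexity numerator sum_t t*(t + 1/m) * CF_t / (1+y/m)^(m*t + 2):
  t = 0.5000: term = 1.281636
  t = 1.0000: term = 3.689932
  t = 1.5000: term = 7.082403
  t = 2.0000: term = 11.328220
  t = 2.5000: term = 16.307419
  t = 3.0000: term = 21.910160
  t = 3.5000: term = 28.036033
  t = 4.0000: term = 34.593405
  t = 4.5000: term = 41.498807
  t = 5.0000: term = 48.676357
  t = 5.5000: term = 56.057225
  t = 6.0000: term = 63.579124
  t = 6.5000: term = 71.185839
  t = 7.0000: term = 78.826782
  t = 7.5000: term = 86.456575
  t = 8.0000: term = 94.034662
  t = 8.5000: term = 101.524947
  t = 9.0000: term = 108.895450
  t = 9.5000: term = 116.117989
  t = 10.0000: term = 4370.336292
Convexity = (1/P) * sum = 5361.419257 / 82.641382 = 64.875721


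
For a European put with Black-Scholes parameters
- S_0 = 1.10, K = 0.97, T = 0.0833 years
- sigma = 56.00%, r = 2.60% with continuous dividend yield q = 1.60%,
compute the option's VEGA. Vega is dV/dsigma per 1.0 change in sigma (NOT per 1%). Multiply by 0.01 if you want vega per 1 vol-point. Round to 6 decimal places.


d1 = 0.8641187155; d2 = 0.7024929749
phi(d1) = 0.2746413785; exp(-qT) = 0.9986680878; exp(-rT) = 0.9978365437
Vega = S * exp(-qT) * phi(d1) * sqrt(T) = 1.1000 * 0.9986680878 * 0.2746413785 * 0.2886173938 = 0.087077

Answer: Vega = 0.087077


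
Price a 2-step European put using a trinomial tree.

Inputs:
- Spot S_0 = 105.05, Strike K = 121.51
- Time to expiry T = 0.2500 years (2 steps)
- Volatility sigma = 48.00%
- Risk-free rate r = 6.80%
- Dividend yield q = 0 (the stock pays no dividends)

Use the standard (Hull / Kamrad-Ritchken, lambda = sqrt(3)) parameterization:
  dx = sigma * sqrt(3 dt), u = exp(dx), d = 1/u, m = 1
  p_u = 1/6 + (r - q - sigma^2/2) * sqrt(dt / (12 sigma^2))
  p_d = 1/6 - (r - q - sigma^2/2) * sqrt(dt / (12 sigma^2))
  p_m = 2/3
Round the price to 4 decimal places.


dt = T/N = 0.125000; dx = sigma*sqrt(3*dt) = 0.293939
u = exp(dx) = 1.341702; d = 1/u = 0.745322
p_u = 0.156631, p_m = 0.666667, p_d = 0.176703
Discount per step: exp(-r*dt) = 0.991536
Stock lattice S(k, j) with j the centered position index:
  k=0: S(0,+0) = 105.0500
  k=1: S(1,-1) = 78.2961; S(1,+0) = 105.0500; S(1,+1) = 140.9458
  k=2: S(2,-2) = 58.3558; S(2,-1) = 78.2961; S(2,+0) = 105.0500; S(2,+1) = 140.9458; S(2,+2) = 189.1072
Terminal payoffs V(N, j) = max(K - S_T, 0):
  V(2,-2) = 63.154192; V(2,-1) = 43.213911; V(2,+0) = 16.460000; V(2,+1) = 0.000000; V(2,+2) = 0.000000
Backward induction: V(k, j) = exp(-r*dt) * [p_u * V(k+1, j+1) + p_m * V(k+1, j) + p_d * V(k+1, j-1)]
  V(1,-1) = exp(-r*dt) * [p_u*16.460000 + p_m*43.213911 + p_d*63.154192] = 42.186817
  V(1,+0) = exp(-r*dt) * [p_u*0.000000 + p_m*16.460000 + p_d*43.213911] = 18.451842
  V(1,+1) = exp(-r*dt) * [p_u*0.000000 + p_m*0.000000 + p_d*16.460000] = 2.883910
  V(0,+0) = exp(-r*dt) * [p_u*2.883910 + p_m*18.451842 + p_d*42.186817] = 20.036428

Answer: Price = V(0,0) = 20.0364


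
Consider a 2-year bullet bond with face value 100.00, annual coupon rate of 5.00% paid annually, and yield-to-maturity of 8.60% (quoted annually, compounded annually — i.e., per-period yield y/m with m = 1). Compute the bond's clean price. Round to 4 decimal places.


Coupon per period c = face * coupon_rate / m = 5.000000
Periods per year m = 1; per-period yield y/m = 0.086000
Number of cashflows N = 2
Cashflows (t years, CF_t, discount factor 1/(1+y/m)^(m*t), PV):
  t = 1.0000: CF_t = 5.000000, DF = 0.920810, PV = 4.604052
  t = 2.0000: CF_t = 105.000000, DF = 0.847892, PV = 89.028621
Price P = sum_t PV_t = 93.632673

Answer: Price = 93.6327


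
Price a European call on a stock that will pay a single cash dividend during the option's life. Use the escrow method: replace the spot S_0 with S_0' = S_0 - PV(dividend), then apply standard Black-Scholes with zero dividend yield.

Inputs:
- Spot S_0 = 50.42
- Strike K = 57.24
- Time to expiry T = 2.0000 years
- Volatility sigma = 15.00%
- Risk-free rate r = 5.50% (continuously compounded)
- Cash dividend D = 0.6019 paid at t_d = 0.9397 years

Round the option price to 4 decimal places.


Answer: Price = 3.5942

Derivation:
PV(D) = D * exp(-r * t_d) = 0.6019 * 0.94962938 = 0.57158192
S_0' = S_0 - PV(D) = 50.4200 - 0.57158192 = 49.84841808
d1 = (ln(S_0'/K) + (r + sigma^2/2)*T) / (sigma*sqrt(T)) = -0.02718209
d2 = d1 - sigma*sqrt(T) = -0.23931413
exp(-rT) = 0.89583414
N(d1) = 0.48915725; N(d2) = 0.40543101
C = S_0' * N(d1) - K * exp(-rT) * N(d2) = 49.84841808 * 0.48915725 - 57.2400 * 0.89583414 * 0.40543101 = 3.5942


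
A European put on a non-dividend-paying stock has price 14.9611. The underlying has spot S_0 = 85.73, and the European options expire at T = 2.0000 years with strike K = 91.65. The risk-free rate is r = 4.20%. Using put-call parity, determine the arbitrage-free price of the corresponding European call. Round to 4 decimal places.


Put-call parity: C - P = S_0 * exp(-qT) - K * exp(-rT).
S_0 * exp(-qT) = 85.7300 * 1.00000000 = 85.73000000
K * exp(-rT) = 91.6500 * 0.91943126 = 84.26587462
C = P + S*exp(-qT) - K*exp(-rT)
C = 14.9611 + 85.73000000 - 84.26587462 = 16.4252

Answer: Call price = 16.4252


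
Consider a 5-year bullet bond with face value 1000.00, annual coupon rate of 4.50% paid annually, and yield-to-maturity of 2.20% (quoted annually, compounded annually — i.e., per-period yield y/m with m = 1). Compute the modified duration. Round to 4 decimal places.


Coupon per period c = face * coupon_rate / m = 45.000000
Periods per year m = 1; per-period yield y/m = 0.022000
Number of cashflows N = 5
Cashflows (t years, CF_t, discount factor 1/(1+y/m)^(m*t), PV):
  t = 1.0000: CF_t = 45.000000, DF = 0.978474, PV = 44.031311
  t = 2.0000: CF_t = 45.000000, DF = 0.957411, PV = 43.083475
  t = 3.0000: CF_t = 45.000000, DF = 0.936801, PV = 42.156042
  t = 4.0000: CF_t = 45.000000, DF = 0.916635, PV = 41.248573
  t = 5.0000: CF_t = 1045.000000, DF = 0.896903, PV = 937.263731
Price P = sum_t PV_t = 1107.783132
First compute Macaulay numerator sum_t t * PV_t:
  t * PV_t at t = 1.0000: 44.031311
  t * PV_t at t = 2.0000: 86.166949
  t * PV_t at t = 3.0000: 126.468125
  t * PV_t at t = 4.0000: 164.994293
  t * PV_t at t = 5.0000: 4686.318653
Macaulay duration D = 5107.979332 / 1107.783132 = 4.610992
Modified duration = D / (1 + y/m) = 4.610992 / (1 + 0.022000) = 4.511734

Answer: Modified duration = 4.5117


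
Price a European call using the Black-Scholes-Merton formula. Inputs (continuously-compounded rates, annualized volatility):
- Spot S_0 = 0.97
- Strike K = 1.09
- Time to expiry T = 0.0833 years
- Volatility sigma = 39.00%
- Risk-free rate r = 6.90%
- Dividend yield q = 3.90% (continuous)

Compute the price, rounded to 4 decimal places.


Answer: Price = 0.0093

Derivation:
d1 = (ln(S/K) + (r - q + 0.5*sigma^2) * T) / (sigma * sqrt(T)) = -0.95773088
d2 = d1 - sigma * sqrt(T) = -1.07029167
exp(-rT) = 0.99426879; exp(-qT) = 0.99675657
C = S_0 * exp(-qT) * N(d1) - K * exp(-rT) * N(d2)
N(d1) = 0.16909924; N(d2) = 0.14224402
C = 0.9700 * 0.99675657 * 0.16909924 - 1.0900 * 0.99426879 * 0.14224402 = 0.0093


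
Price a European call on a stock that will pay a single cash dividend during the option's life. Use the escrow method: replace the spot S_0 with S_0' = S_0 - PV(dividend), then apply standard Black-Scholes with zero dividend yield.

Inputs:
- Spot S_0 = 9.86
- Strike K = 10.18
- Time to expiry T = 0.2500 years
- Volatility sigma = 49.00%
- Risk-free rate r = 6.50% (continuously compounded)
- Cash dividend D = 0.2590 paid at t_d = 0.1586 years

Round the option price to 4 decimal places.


PV(D) = D * exp(-r * t_d) = 0.2590 * 0.98974396 = 0.25634368
S_0' = S_0 - PV(D) = 9.8600 - 0.25634368 = 9.60365632
d1 = (ln(S_0'/K) + (r + sigma^2/2)*T) / (sigma*sqrt(T)) = -0.04905559
d2 = d1 - sigma*sqrt(T) = -0.29405559
exp(-rT) = 0.98388132
N(d1) = 0.48043750; N(d2) = 0.38435771
C = S_0' * N(d1) - K * exp(-rT) * N(d2) = 9.60365632 * 0.48043750 - 10.1800 * 0.98388132 * 0.38435771 = 0.7643

Answer: Price = 0.7643


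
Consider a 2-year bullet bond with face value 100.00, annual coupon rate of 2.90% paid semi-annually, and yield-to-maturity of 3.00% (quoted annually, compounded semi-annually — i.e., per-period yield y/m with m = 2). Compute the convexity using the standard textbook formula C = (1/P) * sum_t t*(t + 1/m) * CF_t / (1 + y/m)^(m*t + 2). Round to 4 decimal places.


Coupon per period c = face * coupon_rate / m = 1.450000
Periods per year m = 2; per-period yield y/m = 0.015000
Number of cashflows N = 4
Cashflows (t years, CF_t, discount factor 1/(1+y/m)^(m*t), PV):
  t = 0.5000: CF_t = 1.450000, DF = 0.985222, PV = 1.428571
  t = 1.0000: CF_t = 1.450000, DF = 0.970662, PV = 1.407460
  t = 1.5000: CF_t = 1.450000, DF = 0.956317, PV = 1.386660
  t = 2.0000: CF_t = 101.450000, DF = 0.942184, PV = 95.584590
Price P = sum_t PV_t = 99.807281
Convexity numerator sum_t t*(t + 1/m) * CF_t / (1+y/m)^(m*t + 2):
  t = 0.5000: term = 0.693330
  t = 1.0000: term = 2.049251
  t = 1.5000: term = 4.037932
  t = 2.0000: term = 463.901527
Convexity = (1/P) * sum = 470.682040 / 99.807281 = 4.715909

Answer: Convexity = 4.7159


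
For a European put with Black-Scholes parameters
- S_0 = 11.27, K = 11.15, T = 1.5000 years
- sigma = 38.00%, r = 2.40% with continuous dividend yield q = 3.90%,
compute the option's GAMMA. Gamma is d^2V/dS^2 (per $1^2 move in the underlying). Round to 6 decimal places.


d1 = 0.2073575365; d2 = -0.2580455147
phi(d1) = 0.3904571264; exp(-qT) = 0.9431782404; exp(-rT) = 0.9646402935
Gamma = exp(-qT) * phi(d1) / (S * sigma * sqrt(T)) = 0.9431782404 * 0.3904571264 / (11.2700 * 0.3800 * 1.2247448714) = 0.070212

Answer: Gamma = 0.070212


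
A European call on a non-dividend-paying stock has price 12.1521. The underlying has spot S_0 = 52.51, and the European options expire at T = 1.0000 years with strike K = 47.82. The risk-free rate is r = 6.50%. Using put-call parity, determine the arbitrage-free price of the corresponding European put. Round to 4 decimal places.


Put-call parity: C - P = S_0 * exp(-qT) - K * exp(-rT).
S_0 * exp(-qT) = 52.5100 * 1.00000000 = 52.51000000
K * exp(-rT) = 47.8200 * 0.93706746 = 44.81056610
P = C - S*exp(-qT) + K*exp(-rT)
P = 12.1521 - 52.51000000 + 44.81056610 = 4.4527

Answer: Put price = 4.4527


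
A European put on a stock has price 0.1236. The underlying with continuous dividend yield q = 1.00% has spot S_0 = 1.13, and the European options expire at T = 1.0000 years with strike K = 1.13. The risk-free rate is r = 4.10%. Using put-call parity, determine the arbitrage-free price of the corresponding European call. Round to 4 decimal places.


Put-call parity: C - P = S_0 * exp(-qT) - K * exp(-rT).
S_0 * exp(-qT) = 1.1300 * 0.99004983 = 1.11875631
K * exp(-rT) = 1.1300 * 0.95982913 = 1.08460692
C = P + S*exp(-qT) - K*exp(-rT)
C = 0.1236 + 1.11875631 - 1.08460692 = 0.1577

Answer: Call price = 0.1577


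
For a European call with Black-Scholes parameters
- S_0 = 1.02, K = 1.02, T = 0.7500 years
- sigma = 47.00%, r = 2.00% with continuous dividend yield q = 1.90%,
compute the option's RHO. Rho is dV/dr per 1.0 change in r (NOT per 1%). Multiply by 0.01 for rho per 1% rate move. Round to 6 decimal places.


d1 = 0.2053585771; d2 = -0.2016733626
phi(d1) = 0.3906182238; exp(-qT) = 0.9858510507; exp(-rT) = 0.9851119396
N(d2) = 0.4200860441
Rho = K*T*exp(-rT)*N(d2) = 1.0200 * 0.7500 * 0.9851119396 * 0.4200860441 = 0.316581

Answer: Rho = 0.316581


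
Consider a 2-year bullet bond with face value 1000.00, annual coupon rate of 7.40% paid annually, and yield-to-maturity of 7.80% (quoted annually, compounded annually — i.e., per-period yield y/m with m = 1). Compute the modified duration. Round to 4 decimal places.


Coupon per period c = face * coupon_rate / m = 74.000000
Periods per year m = 1; per-period yield y/m = 0.078000
Number of cashflows N = 2
Cashflows (t years, CF_t, discount factor 1/(1+y/m)^(m*t), PV):
  t = 1.0000: CF_t = 74.000000, DF = 0.927644, PV = 68.645640
  t = 2.0000: CF_t = 1074.000000, DF = 0.860523, PV = 924.201693
Price P = sum_t PV_t = 992.847333
First compute Macaulay numerator sum_t t * PV_t:
  t * PV_t at t = 1.0000: 68.645640
  t * PV_t at t = 2.0000: 1848.403386
Macaulay duration D = 1917.049026 / 992.847333 = 1.930860
Modified duration = D / (1 + y/m) = 1.930860 / (1 + 0.078000) = 1.791150

Answer: Modified duration = 1.7912


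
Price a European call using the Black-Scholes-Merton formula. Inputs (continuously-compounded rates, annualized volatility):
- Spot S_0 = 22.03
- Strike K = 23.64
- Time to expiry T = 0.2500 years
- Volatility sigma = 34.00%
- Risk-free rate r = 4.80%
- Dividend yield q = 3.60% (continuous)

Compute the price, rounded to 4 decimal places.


d1 = (ln(S/K) + (r - q + 0.5*sigma^2) * T) / (sigma * sqrt(T)) = -0.31226489
d2 = d1 - sigma * sqrt(T) = -0.48226489
exp(-rT) = 0.98807171; exp(-qT) = 0.99104038
C = S_0 * exp(-qT) * N(d1) - K * exp(-rT) * N(d2)
N(d1) = 0.37741961; N(d2) = 0.31480889
C = 22.0300 * 0.99104038 * 0.37741961 - 23.6400 * 0.98807171 * 0.31480889 = 0.8867

Answer: Price = 0.8867


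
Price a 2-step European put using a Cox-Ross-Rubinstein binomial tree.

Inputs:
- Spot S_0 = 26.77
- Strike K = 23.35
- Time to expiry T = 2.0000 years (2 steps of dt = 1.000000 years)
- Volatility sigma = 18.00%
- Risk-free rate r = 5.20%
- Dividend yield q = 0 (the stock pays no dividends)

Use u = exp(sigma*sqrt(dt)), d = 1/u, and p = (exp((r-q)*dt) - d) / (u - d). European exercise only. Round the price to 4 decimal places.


Answer: Price = V(0,0) = 0.6652

Derivation:
dt = T/N = 1.000000
u = exp(sigma*sqrt(dt)) = 1.197217; d = 1/u = 0.835270
p = (exp((r-q)*dt) - d) / (u - d) = 0.602589
Discount per step: exp(-r*dt) = 0.949329
Stock lattice S(k, i) with i counting down-moves:
  k=0: S(0,0) = 26.7700
  k=1: S(1,0) = 32.0495; S(1,1) = 22.3602
  k=2: S(2,0) = 38.3702; S(2,1) = 26.7700; S(2,2) = 18.6768
Terminal payoffs V(N, i) = max(K - S_T, 0):
  V(2,0) = 0.000000; V(2,1) = 0.000000; V(2,2) = 4.673205
Backward induction: V(k, i) = exp(-r*dt) * [p * V(k+1, i) + (1-p) * V(k+1, i+1)].
  V(1,0) = exp(-r*dt) * [p*0.000000 + (1-p)*0.000000] = 0.000000
  V(1,1) = exp(-r*dt) * [p*0.000000 + (1-p)*4.673205] = 1.763075
  V(0,0) = exp(-r*dt) * [p*0.000000 + (1-p)*1.763075] = 0.665161


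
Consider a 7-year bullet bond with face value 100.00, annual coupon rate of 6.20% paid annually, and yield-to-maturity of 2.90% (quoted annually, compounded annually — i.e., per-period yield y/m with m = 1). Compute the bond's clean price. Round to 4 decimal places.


Answer: Price = 120.6376

Derivation:
Coupon per period c = face * coupon_rate / m = 6.200000
Periods per year m = 1; per-period yield y/m = 0.029000
Number of cashflows N = 7
Cashflows (t years, CF_t, discount factor 1/(1+y/m)^(m*t), PV):
  t = 1.0000: CF_t = 6.200000, DF = 0.971817, PV = 6.025267
  t = 2.0000: CF_t = 6.200000, DF = 0.944429, PV = 5.855459
  t = 3.0000: CF_t = 6.200000, DF = 0.917812, PV = 5.690436
  t = 4.0000: CF_t = 6.200000, DF = 0.891946, PV = 5.530064
  t = 5.0000: CF_t = 6.200000, DF = 0.866808, PV = 5.374212
  t = 6.0000: CF_t = 6.200000, DF = 0.842379, PV = 5.222752
  t = 7.0000: CF_t = 106.200000, DF = 0.818639, PV = 86.939451
Price P = sum_t PV_t = 120.637643


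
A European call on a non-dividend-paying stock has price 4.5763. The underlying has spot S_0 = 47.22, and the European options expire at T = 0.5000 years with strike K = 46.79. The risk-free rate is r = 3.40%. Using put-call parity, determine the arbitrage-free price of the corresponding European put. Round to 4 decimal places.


Answer: Put price = 3.3576

Derivation:
Put-call parity: C - P = S_0 * exp(-qT) - K * exp(-rT).
S_0 * exp(-qT) = 47.2200 * 1.00000000 = 47.22000000
K * exp(-rT) = 46.7900 * 0.98314368 = 46.00129300
P = C - S*exp(-qT) + K*exp(-rT)
P = 4.5763 - 47.22000000 + 46.00129300 = 3.3576


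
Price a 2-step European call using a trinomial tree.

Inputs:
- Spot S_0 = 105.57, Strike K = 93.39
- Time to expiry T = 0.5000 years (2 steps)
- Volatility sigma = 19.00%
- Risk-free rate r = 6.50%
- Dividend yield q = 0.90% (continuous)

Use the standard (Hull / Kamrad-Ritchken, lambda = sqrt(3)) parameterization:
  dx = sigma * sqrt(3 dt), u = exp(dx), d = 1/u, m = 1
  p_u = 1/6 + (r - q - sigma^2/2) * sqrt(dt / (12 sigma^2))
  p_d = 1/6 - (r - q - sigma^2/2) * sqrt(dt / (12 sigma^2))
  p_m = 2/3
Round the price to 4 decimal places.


Answer: Price = V(0,0) = 15.6861

Derivation:
dt = T/N = 0.250000; dx = sigma*sqrt(3*dt) = 0.164545
u = exp(dx) = 1.178856; d = 1/u = 0.848280
p_u = 0.195496, p_m = 0.666667, p_d = 0.137837
Discount per step: exp(-r*dt) = 0.983881
Stock lattice S(k, j) with j the centered position index:
  k=0: S(0,+0) = 105.5700
  k=1: S(1,-1) = 89.5529; S(1,+0) = 105.5700; S(1,+1) = 124.4519
  k=2: S(2,-2) = 75.9659; S(2,-1) = 89.5529; S(2,+0) = 105.5700; S(2,+1) = 124.4519; S(2,+2) = 146.7109
Terminal payoffs V(N, j) = max(S_T - K, 0):
  V(2,-2) = 0.000000; V(2,-1) = 0.000000; V(2,+0) = 12.180000; V(2,+1) = 31.061871; V(2,+2) = 53.320887
Backward induction: V(k, j) = exp(-r*dt) * [p_u * V(k+1, j+1) + p_m * V(k+1, j) + p_d * V(k+1, j-1)]
  V(1,-1) = exp(-r*dt) * [p_u*12.180000 + p_m*0.000000 + p_d*0.000000] = 2.342763
  V(1,+0) = exp(-r*dt) * [p_u*31.061871 + p_m*12.180000 + p_d*0.000000] = 13.963714
  V(1,+1) = exp(-r*dt) * [p_u*53.320887 + p_m*31.061871 + p_d*12.180000] = 32.281934
  V(0,+0) = exp(-r*dt) * [p_u*32.281934 + p_m*13.963714 + p_d*2.342763] = 15.686077


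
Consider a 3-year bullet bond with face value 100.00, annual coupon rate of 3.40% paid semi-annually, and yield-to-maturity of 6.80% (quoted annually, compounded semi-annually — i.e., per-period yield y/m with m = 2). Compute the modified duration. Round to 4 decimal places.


Coupon per period c = face * coupon_rate / m = 1.700000
Periods per year m = 2; per-period yield y/m = 0.034000
Number of cashflows N = 6
Cashflows (t years, CF_t, discount factor 1/(1+y/m)^(m*t), PV):
  t = 0.5000: CF_t = 1.700000, DF = 0.967118, PV = 1.644101
  t = 1.0000: CF_t = 1.700000, DF = 0.935317, PV = 1.590039
  t = 1.5000: CF_t = 1.700000, DF = 0.904562, PV = 1.537756
  t = 2.0000: CF_t = 1.700000, DF = 0.874818, PV = 1.487191
  t = 2.5000: CF_t = 1.700000, DF = 0.846052, PV = 1.438289
  t = 3.0000: CF_t = 101.700000, DF = 0.818233, PV = 83.214253
Price P = sum_t PV_t = 90.911629
First compute Macaulay numerator sum_t t * PV_t:
  t * PV_t at t = 0.5000: 0.822050
  t * PV_t at t = 1.0000: 1.590039
  t * PV_t at t = 1.5000: 2.306633
  t * PV_t at t = 2.0000: 2.974382
  t * PV_t at t = 2.5000: 3.595723
  t * PV_t at t = 3.0000: 249.642760
Macaulay duration D = 260.931588 / 90.911629 = 2.870167
Modified duration = D / (1 + y/m) = 2.870167 / (1 + 0.034000) = 2.775790

Answer: Modified duration = 2.7758


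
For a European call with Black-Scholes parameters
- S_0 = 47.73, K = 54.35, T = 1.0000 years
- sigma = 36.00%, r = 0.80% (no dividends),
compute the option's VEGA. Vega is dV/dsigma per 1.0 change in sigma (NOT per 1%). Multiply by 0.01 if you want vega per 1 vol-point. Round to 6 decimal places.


Answer: Vega = 18.803625

Derivation:
d1 = -0.1585680071; d2 = -0.5185680071
phi(d1) = 0.3939582107; exp(-qT) = 1.0000000000; exp(-rT) = 0.9920319148
Vega = S * exp(-qT) * phi(d1) * sqrt(T) = 47.7300 * 1.0000000000 * 0.3939582107 * 1.0000000000 = 18.803625


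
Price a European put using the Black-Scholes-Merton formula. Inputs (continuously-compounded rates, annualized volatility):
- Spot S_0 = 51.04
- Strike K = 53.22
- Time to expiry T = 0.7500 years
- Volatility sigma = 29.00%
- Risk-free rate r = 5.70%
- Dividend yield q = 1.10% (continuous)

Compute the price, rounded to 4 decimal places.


d1 = (ln(S/K) + (r - q + 0.5*sigma^2) * T) / (sigma * sqrt(T)) = 0.09640903
d2 = d1 - sigma * sqrt(T) = -0.15473834
exp(-rT) = 0.95815090; exp(-qT) = 0.99178394
P = K * exp(-rT) * N(-d2) - S_0 * exp(-qT) * N(-d1)
N(-d1) = 0.46159786; N(-d2) = 0.56148620
P = 53.2200 * 0.95815090 * 0.56148620 - 51.0400 * 0.99178394 * 0.46159786 = 5.2654

Answer: Price = 5.2654


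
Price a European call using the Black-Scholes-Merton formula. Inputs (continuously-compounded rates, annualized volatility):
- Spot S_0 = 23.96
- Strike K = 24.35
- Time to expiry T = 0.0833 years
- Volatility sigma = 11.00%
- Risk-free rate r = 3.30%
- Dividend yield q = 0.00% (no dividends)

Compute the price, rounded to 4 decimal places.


d1 = (ln(S/K) + (r - q + 0.5*sigma^2) * T) / (sigma * sqrt(T)) = -0.40611209
d2 = d1 - sigma * sqrt(T) = -0.43786000
exp(-rT) = 0.99725487; exp(-qT) = 1.00000000
C = S_0 * exp(-qT) * N(d1) - K * exp(-rT) * N(d2)
N(d1) = 0.34233012; N(d2) = 0.33074389
C = 23.9600 * 1.00000000 * 0.34233012 - 24.3500 * 0.99725487 * 0.33074389 = 0.1707

Answer: Price = 0.1707


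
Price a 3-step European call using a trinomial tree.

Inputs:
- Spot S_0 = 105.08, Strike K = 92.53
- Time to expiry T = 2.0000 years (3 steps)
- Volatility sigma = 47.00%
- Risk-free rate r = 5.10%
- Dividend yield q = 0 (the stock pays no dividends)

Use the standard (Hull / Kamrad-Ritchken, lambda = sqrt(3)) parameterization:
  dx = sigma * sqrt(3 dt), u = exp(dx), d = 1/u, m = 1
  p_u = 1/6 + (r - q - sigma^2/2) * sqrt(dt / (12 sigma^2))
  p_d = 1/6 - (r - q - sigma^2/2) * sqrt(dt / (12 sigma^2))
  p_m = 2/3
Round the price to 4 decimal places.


dt = T/N = 0.666667; dx = sigma*sqrt(3*dt) = 0.664680
u = exp(dx) = 1.943869; d = 1/u = 0.514438
p_u = 0.136853, p_m = 0.666667, p_d = 0.196480
Discount per step: exp(-r*dt) = 0.966572
Stock lattice S(k, j) with j the centered position index:
  k=0: S(0,+0) = 105.0800
  k=1: S(1,-1) = 54.0571; S(1,+0) = 105.0800; S(1,+1) = 204.2618
  k=2: S(2,-2) = 27.8090; S(2,-1) = 54.0571; S(2,+0) = 105.0800; S(2,+1) = 204.2618; S(2,+2) = 397.0581
  k=3: S(3,-3) = 14.3060; S(3,-2) = 27.8090; S(3,-1) = 54.0571; S(3,+0) = 105.0800; S(3,+1) = 204.2618; S(3,+2) = 397.0581; S(3,+3) = 771.8291
Terminal payoffs V(N, j) = max(S_T - K, 0):
  V(3,-3) = 0.000000; V(3,-2) = 0.000000; V(3,-1) = 0.000000; V(3,+0) = 12.550000; V(3,+1) = 111.731766; V(3,+2) = 304.528138; V(3,+3) = 679.299050
Backward induction: V(k, j) = exp(-r*dt) * [p_u * V(k+1, j+1) + p_m * V(k+1, j) + p_d * V(k+1, j-1)]
  V(2,-2) = exp(-r*dt) * [p_u*0.000000 + p_m*0.000000 + p_d*0.000000] = 0.000000
  V(2,-1) = exp(-r*dt) * [p_u*12.550000 + p_m*0.000000 + p_d*0.000000] = 1.660090
  V(2,+0) = exp(-r*dt) * [p_u*111.731766 + p_m*12.550000 + p_d*0.000000] = 22.866642
  V(2,+1) = exp(-r*dt) * [p_u*304.528138 + p_m*111.731766 + p_d*12.550000] = 114.663618
  V(2,+2) = exp(-r*dt) * [p_u*679.299050 + p_m*304.528138 + p_d*111.731766] = 307.307757
  V(1,-1) = exp(-r*dt) * [p_u*22.866642 + p_m*1.660090 + p_d*0.000000] = 4.094485
  V(1,+0) = exp(-r*dt) * [p_u*114.663618 + p_m*22.866642 + p_d*1.660090] = 30.217582
  V(1,+1) = exp(-r*dt) * [p_u*307.307757 + p_m*114.663618 + p_d*22.866642] = 118.879789
  V(0,+0) = exp(-r*dt) * [p_u*118.879789 + p_m*30.217582 + p_d*4.094485] = 35.974416

Answer: Price = V(0,0) = 35.9744


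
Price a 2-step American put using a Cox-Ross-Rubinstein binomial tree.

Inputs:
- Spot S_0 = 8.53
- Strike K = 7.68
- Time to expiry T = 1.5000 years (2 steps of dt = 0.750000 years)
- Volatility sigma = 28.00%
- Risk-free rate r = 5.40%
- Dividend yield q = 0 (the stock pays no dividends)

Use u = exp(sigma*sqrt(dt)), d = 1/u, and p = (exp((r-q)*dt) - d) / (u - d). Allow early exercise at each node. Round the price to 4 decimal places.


Answer: Price = V(0,0) = 0.5072

Derivation:
dt = T/N = 0.750000
u = exp(sigma*sqrt(dt)) = 1.274415; d = 1/u = 0.784674
p = (exp((r-q)*dt) - d) / (u - d) = 0.524068
Discount per step: exp(-r*dt) = 0.960309
Stock lattice S(k, i) with i counting down-moves:
  k=0: S(0,0) = 8.5300
  k=1: S(1,0) = 10.8708; S(1,1) = 6.6933
  k=2: S(2,0) = 13.8539; S(2,1) = 8.5300; S(2,2) = 5.2520
Terminal payoffs V(N, i) = max(K - S_T, 0):
  V(2,0) = 0.000000; V(2,1) = 0.000000; V(2,2) = 2.427968
Backward induction: V(k, i) = exp(-r*dt) * [p * V(k+1, i) + (1-p) * V(k+1, i+1)]; then take max(V_cont, immediate exercise) for American.
  V(1,0) = exp(-r*dt) * [p*0.000000 + (1-p)*0.000000] = 0.000000; exercise = 0.000000; V(1,0) = max -> 0.000000
  V(1,1) = exp(-r*dt) * [p*0.000000 + (1-p)*2.427968] = 1.109683; exercise = 0.986732; V(1,1) = max -> 1.109683
  V(0,0) = exp(-r*dt) * [p*0.000000 + (1-p)*1.109683] = 0.507172; exercise = 0.000000; V(0,0) = max -> 0.507172


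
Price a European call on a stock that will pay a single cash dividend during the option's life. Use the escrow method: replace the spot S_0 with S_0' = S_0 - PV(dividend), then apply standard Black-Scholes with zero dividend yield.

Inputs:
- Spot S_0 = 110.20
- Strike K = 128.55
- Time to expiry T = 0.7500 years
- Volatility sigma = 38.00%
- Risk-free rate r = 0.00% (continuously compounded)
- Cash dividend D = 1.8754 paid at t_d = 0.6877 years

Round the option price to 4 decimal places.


Answer: Price = 7.3905

Derivation:
PV(D) = D * exp(-r * t_d) = 1.8754 * 1.00000000 = 1.87540000
S_0' = S_0 - PV(D) = 110.2000 - 1.87540000 = 108.32460000
d1 = (ln(S_0'/K) + (r + sigma^2/2)*T) / (sigma*sqrt(T)) = -0.35563457
d2 = d1 - sigma*sqrt(T) = -0.68472423
exp(-rT) = 1.00000000
N(d1) = 0.36105712; N(d2) = 0.24675898
C = S_0' * N(d1) - K * exp(-rT) * N(d2) = 108.32460000 * 0.36105712 - 128.5500 * 1.00000000 * 0.24675898 = 7.3905


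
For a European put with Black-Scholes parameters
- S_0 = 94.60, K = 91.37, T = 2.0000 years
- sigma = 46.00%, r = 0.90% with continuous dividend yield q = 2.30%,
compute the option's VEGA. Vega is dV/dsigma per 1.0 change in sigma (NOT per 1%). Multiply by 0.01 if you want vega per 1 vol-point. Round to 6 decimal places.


d1 = 0.3356301998; d2 = -0.3149080389
phi(d1) = 0.3770934106; exp(-qT) = 0.9550419622; exp(-rT) = 0.9821610324
Vega = S * exp(-qT) * phi(d1) * sqrt(T) = 94.6000 * 0.9550419622 * 0.3770934106 * 1.4142135624 = 48.181191

Answer: Vega = 48.181191


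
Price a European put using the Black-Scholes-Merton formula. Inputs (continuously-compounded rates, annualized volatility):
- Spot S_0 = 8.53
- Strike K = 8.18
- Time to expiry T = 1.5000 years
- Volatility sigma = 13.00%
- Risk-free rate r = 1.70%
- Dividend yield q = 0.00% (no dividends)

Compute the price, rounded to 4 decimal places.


d1 = (ln(S/K) + (r - q + 0.5*sigma^2) * T) / (sigma * sqrt(T)) = 0.50291297
d2 = d1 - sigma * sqrt(T) = 0.34369614
exp(-rT) = 0.97482238; exp(-qT) = 1.00000000
P = K * exp(-rT) * N(-d2) - S_0 * exp(-qT) * N(-d1)
N(-d1) = 0.30751273; N(-d2) = 0.36553741
P = 8.1800 * 0.97482238 * 0.36553741 - 8.5300 * 1.00000000 * 0.30751273 = 0.2917

Answer: Price = 0.2917
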